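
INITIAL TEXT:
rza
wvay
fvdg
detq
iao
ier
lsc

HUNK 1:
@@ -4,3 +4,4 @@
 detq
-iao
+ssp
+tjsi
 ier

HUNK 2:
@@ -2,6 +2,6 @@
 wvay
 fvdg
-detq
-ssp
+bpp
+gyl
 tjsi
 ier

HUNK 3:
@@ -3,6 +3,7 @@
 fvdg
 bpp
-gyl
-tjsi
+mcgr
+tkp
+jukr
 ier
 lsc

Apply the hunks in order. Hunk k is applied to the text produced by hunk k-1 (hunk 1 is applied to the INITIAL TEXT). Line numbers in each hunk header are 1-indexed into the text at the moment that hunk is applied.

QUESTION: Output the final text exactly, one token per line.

Hunk 1: at line 4 remove [iao] add [ssp,tjsi] -> 8 lines: rza wvay fvdg detq ssp tjsi ier lsc
Hunk 2: at line 2 remove [detq,ssp] add [bpp,gyl] -> 8 lines: rza wvay fvdg bpp gyl tjsi ier lsc
Hunk 3: at line 3 remove [gyl,tjsi] add [mcgr,tkp,jukr] -> 9 lines: rza wvay fvdg bpp mcgr tkp jukr ier lsc

Answer: rza
wvay
fvdg
bpp
mcgr
tkp
jukr
ier
lsc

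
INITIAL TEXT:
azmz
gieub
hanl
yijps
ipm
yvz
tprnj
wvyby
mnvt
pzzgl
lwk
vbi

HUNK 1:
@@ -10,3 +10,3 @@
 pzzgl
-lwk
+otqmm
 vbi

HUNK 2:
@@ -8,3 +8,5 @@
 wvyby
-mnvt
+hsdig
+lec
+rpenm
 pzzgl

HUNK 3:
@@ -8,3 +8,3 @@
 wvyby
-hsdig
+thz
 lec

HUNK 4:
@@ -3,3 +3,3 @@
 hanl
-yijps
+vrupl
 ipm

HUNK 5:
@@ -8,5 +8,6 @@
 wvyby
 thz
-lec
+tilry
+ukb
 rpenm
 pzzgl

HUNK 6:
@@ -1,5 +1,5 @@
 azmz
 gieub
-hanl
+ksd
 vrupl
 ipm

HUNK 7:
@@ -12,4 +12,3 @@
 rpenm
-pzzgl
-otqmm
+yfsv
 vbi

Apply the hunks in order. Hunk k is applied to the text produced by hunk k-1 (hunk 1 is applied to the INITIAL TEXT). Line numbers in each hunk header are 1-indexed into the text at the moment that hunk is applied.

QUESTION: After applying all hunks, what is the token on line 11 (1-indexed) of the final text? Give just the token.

Hunk 1: at line 10 remove [lwk] add [otqmm] -> 12 lines: azmz gieub hanl yijps ipm yvz tprnj wvyby mnvt pzzgl otqmm vbi
Hunk 2: at line 8 remove [mnvt] add [hsdig,lec,rpenm] -> 14 lines: azmz gieub hanl yijps ipm yvz tprnj wvyby hsdig lec rpenm pzzgl otqmm vbi
Hunk 3: at line 8 remove [hsdig] add [thz] -> 14 lines: azmz gieub hanl yijps ipm yvz tprnj wvyby thz lec rpenm pzzgl otqmm vbi
Hunk 4: at line 3 remove [yijps] add [vrupl] -> 14 lines: azmz gieub hanl vrupl ipm yvz tprnj wvyby thz lec rpenm pzzgl otqmm vbi
Hunk 5: at line 8 remove [lec] add [tilry,ukb] -> 15 lines: azmz gieub hanl vrupl ipm yvz tprnj wvyby thz tilry ukb rpenm pzzgl otqmm vbi
Hunk 6: at line 1 remove [hanl] add [ksd] -> 15 lines: azmz gieub ksd vrupl ipm yvz tprnj wvyby thz tilry ukb rpenm pzzgl otqmm vbi
Hunk 7: at line 12 remove [pzzgl,otqmm] add [yfsv] -> 14 lines: azmz gieub ksd vrupl ipm yvz tprnj wvyby thz tilry ukb rpenm yfsv vbi
Final line 11: ukb

Answer: ukb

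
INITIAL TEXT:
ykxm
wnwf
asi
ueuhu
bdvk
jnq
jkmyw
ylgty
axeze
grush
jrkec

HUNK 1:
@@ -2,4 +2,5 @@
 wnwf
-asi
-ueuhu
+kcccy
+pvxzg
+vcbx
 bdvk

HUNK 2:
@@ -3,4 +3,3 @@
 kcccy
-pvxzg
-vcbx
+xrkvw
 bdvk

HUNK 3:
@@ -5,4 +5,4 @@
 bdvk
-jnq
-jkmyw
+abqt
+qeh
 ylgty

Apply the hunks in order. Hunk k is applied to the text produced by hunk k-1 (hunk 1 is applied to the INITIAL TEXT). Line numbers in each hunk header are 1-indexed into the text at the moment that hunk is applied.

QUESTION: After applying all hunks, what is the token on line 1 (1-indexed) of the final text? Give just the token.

Answer: ykxm

Derivation:
Hunk 1: at line 2 remove [asi,ueuhu] add [kcccy,pvxzg,vcbx] -> 12 lines: ykxm wnwf kcccy pvxzg vcbx bdvk jnq jkmyw ylgty axeze grush jrkec
Hunk 2: at line 3 remove [pvxzg,vcbx] add [xrkvw] -> 11 lines: ykxm wnwf kcccy xrkvw bdvk jnq jkmyw ylgty axeze grush jrkec
Hunk 3: at line 5 remove [jnq,jkmyw] add [abqt,qeh] -> 11 lines: ykxm wnwf kcccy xrkvw bdvk abqt qeh ylgty axeze grush jrkec
Final line 1: ykxm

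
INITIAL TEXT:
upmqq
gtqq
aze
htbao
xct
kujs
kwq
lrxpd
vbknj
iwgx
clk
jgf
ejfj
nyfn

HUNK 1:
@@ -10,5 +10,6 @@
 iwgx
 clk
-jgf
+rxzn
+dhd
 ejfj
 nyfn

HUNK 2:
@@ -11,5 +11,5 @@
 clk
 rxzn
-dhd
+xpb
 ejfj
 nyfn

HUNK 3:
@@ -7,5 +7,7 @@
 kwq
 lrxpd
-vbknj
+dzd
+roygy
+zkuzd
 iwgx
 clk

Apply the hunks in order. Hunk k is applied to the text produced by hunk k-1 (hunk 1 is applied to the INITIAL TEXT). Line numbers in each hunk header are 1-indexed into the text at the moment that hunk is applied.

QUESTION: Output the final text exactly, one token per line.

Hunk 1: at line 10 remove [jgf] add [rxzn,dhd] -> 15 lines: upmqq gtqq aze htbao xct kujs kwq lrxpd vbknj iwgx clk rxzn dhd ejfj nyfn
Hunk 2: at line 11 remove [dhd] add [xpb] -> 15 lines: upmqq gtqq aze htbao xct kujs kwq lrxpd vbknj iwgx clk rxzn xpb ejfj nyfn
Hunk 3: at line 7 remove [vbknj] add [dzd,roygy,zkuzd] -> 17 lines: upmqq gtqq aze htbao xct kujs kwq lrxpd dzd roygy zkuzd iwgx clk rxzn xpb ejfj nyfn

Answer: upmqq
gtqq
aze
htbao
xct
kujs
kwq
lrxpd
dzd
roygy
zkuzd
iwgx
clk
rxzn
xpb
ejfj
nyfn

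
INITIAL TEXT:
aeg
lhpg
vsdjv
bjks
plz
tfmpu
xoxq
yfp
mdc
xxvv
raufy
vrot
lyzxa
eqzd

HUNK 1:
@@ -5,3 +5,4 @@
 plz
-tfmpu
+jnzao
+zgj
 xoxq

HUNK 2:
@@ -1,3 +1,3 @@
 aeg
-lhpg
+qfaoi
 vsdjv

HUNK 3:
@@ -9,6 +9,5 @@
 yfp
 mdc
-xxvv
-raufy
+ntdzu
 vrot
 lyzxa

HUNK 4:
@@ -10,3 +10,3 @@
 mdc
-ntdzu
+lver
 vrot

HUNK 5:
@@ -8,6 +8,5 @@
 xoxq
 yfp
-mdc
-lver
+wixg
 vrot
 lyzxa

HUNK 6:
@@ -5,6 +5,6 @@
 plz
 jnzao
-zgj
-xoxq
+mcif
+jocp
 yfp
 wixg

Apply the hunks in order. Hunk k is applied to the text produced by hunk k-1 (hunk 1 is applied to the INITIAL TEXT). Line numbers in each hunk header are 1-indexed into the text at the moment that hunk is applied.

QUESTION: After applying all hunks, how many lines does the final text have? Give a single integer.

Hunk 1: at line 5 remove [tfmpu] add [jnzao,zgj] -> 15 lines: aeg lhpg vsdjv bjks plz jnzao zgj xoxq yfp mdc xxvv raufy vrot lyzxa eqzd
Hunk 2: at line 1 remove [lhpg] add [qfaoi] -> 15 lines: aeg qfaoi vsdjv bjks plz jnzao zgj xoxq yfp mdc xxvv raufy vrot lyzxa eqzd
Hunk 3: at line 9 remove [xxvv,raufy] add [ntdzu] -> 14 lines: aeg qfaoi vsdjv bjks plz jnzao zgj xoxq yfp mdc ntdzu vrot lyzxa eqzd
Hunk 4: at line 10 remove [ntdzu] add [lver] -> 14 lines: aeg qfaoi vsdjv bjks plz jnzao zgj xoxq yfp mdc lver vrot lyzxa eqzd
Hunk 5: at line 8 remove [mdc,lver] add [wixg] -> 13 lines: aeg qfaoi vsdjv bjks plz jnzao zgj xoxq yfp wixg vrot lyzxa eqzd
Hunk 6: at line 5 remove [zgj,xoxq] add [mcif,jocp] -> 13 lines: aeg qfaoi vsdjv bjks plz jnzao mcif jocp yfp wixg vrot lyzxa eqzd
Final line count: 13

Answer: 13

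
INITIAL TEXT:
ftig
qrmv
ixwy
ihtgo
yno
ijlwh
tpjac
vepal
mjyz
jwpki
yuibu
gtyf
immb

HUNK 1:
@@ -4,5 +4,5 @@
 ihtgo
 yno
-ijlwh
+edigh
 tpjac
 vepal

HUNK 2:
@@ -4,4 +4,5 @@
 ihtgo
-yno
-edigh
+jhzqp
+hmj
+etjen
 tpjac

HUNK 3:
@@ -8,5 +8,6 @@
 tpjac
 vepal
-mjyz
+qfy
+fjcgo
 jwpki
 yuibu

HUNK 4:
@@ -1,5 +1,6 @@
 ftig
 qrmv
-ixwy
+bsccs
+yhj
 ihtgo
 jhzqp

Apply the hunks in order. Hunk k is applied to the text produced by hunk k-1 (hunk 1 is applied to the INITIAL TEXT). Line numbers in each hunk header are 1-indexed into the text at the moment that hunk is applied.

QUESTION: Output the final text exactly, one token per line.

Answer: ftig
qrmv
bsccs
yhj
ihtgo
jhzqp
hmj
etjen
tpjac
vepal
qfy
fjcgo
jwpki
yuibu
gtyf
immb

Derivation:
Hunk 1: at line 4 remove [ijlwh] add [edigh] -> 13 lines: ftig qrmv ixwy ihtgo yno edigh tpjac vepal mjyz jwpki yuibu gtyf immb
Hunk 2: at line 4 remove [yno,edigh] add [jhzqp,hmj,etjen] -> 14 lines: ftig qrmv ixwy ihtgo jhzqp hmj etjen tpjac vepal mjyz jwpki yuibu gtyf immb
Hunk 3: at line 8 remove [mjyz] add [qfy,fjcgo] -> 15 lines: ftig qrmv ixwy ihtgo jhzqp hmj etjen tpjac vepal qfy fjcgo jwpki yuibu gtyf immb
Hunk 4: at line 1 remove [ixwy] add [bsccs,yhj] -> 16 lines: ftig qrmv bsccs yhj ihtgo jhzqp hmj etjen tpjac vepal qfy fjcgo jwpki yuibu gtyf immb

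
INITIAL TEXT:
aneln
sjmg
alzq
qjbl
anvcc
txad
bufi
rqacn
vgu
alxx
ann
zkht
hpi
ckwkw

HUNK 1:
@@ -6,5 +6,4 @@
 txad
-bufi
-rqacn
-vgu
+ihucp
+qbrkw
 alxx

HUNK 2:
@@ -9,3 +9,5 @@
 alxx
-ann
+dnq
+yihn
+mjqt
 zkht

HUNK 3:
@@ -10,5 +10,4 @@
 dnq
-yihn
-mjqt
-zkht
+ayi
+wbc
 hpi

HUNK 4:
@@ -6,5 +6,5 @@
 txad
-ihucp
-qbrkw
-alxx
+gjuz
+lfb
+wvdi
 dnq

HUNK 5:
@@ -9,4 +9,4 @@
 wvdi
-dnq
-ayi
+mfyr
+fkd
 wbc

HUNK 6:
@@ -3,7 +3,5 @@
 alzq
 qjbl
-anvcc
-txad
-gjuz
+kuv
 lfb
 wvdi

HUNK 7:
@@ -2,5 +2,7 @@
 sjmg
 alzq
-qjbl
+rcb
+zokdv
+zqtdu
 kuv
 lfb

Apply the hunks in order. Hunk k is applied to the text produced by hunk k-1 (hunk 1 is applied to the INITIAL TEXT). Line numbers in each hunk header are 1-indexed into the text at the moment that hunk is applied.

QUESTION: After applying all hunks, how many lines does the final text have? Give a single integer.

Hunk 1: at line 6 remove [bufi,rqacn,vgu] add [ihucp,qbrkw] -> 13 lines: aneln sjmg alzq qjbl anvcc txad ihucp qbrkw alxx ann zkht hpi ckwkw
Hunk 2: at line 9 remove [ann] add [dnq,yihn,mjqt] -> 15 lines: aneln sjmg alzq qjbl anvcc txad ihucp qbrkw alxx dnq yihn mjqt zkht hpi ckwkw
Hunk 3: at line 10 remove [yihn,mjqt,zkht] add [ayi,wbc] -> 14 lines: aneln sjmg alzq qjbl anvcc txad ihucp qbrkw alxx dnq ayi wbc hpi ckwkw
Hunk 4: at line 6 remove [ihucp,qbrkw,alxx] add [gjuz,lfb,wvdi] -> 14 lines: aneln sjmg alzq qjbl anvcc txad gjuz lfb wvdi dnq ayi wbc hpi ckwkw
Hunk 5: at line 9 remove [dnq,ayi] add [mfyr,fkd] -> 14 lines: aneln sjmg alzq qjbl anvcc txad gjuz lfb wvdi mfyr fkd wbc hpi ckwkw
Hunk 6: at line 3 remove [anvcc,txad,gjuz] add [kuv] -> 12 lines: aneln sjmg alzq qjbl kuv lfb wvdi mfyr fkd wbc hpi ckwkw
Hunk 7: at line 2 remove [qjbl] add [rcb,zokdv,zqtdu] -> 14 lines: aneln sjmg alzq rcb zokdv zqtdu kuv lfb wvdi mfyr fkd wbc hpi ckwkw
Final line count: 14

Answer: 14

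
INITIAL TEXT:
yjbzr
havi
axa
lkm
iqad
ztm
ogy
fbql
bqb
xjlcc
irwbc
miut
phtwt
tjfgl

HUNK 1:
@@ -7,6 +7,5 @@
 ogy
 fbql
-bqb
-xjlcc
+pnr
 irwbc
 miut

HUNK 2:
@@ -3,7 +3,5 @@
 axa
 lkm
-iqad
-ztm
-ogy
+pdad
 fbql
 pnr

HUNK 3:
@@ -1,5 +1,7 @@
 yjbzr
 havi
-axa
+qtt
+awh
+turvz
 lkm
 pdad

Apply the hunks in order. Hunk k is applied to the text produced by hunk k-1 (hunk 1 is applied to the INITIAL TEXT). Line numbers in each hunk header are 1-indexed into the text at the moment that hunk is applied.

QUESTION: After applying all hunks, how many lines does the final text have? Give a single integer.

Hunk 1: at line 7 remove [bqb,xjlcc] add [pnr] -> 13 lines: yjbzr havi axa lkm iqad ztm ogy fbql pnr irwbc miut phtwt tjfgl
Hunk 2: at line 3 remove [iqad,ztm,ogy] add [pdad] -> 11 lines: yjbzr havi axa lkm pdad fbql pnr irwbc miut phtwt tjfgl
Hunk 3: at line 1 remove [axa] add [qtt,awh,turvz] -> 13 lines: yjbzr havi qtt awh turvz lkm pdad fbql pnr irwbc miut phtwt tjfgl
Final line count: 13

Answer: 13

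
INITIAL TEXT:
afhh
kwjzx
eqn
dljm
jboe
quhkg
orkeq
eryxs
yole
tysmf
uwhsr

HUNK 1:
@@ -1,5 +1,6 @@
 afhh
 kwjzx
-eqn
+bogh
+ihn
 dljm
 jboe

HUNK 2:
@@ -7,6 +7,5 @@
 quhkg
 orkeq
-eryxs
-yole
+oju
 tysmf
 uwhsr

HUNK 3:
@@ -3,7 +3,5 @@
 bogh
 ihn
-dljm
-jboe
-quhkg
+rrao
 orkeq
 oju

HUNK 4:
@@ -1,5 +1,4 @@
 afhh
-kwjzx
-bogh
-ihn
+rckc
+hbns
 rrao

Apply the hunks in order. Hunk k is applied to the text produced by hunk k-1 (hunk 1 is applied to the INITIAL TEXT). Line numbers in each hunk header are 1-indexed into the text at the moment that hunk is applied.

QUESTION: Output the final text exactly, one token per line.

Hunk 1: at line 1 remove [eqn] add [bogh,ihn] -> 12 lines: afhh kwjzx bogh ihn dljm jboe quhkg orkeq eryxs yole tysmf uwhsr
Hunk 2: at line 7 remove [eryxs,yole] add [oju] -> 11 lines: afhh kwjzx bogh ihn dljm jboe quhkg orkeq oju tysmf uwhsr
Hunk 3: at line 3 remove [dljm,jboe,quhkg] add [rrao] -> 9 lines: afhh kwjzx bogh ihn rrao orkeq oju tysmf uwhsr
Hunk 4: at line 1 remove [kwjzx,bogh,ihn] add [rckc,hbns] -> 8 lines: afhh rckc hbns rrao orkeq oju tysmf uwhsr

Answer: afhh
rckc
hbns
rrao
orkeq
oju
tysmf
uwhsr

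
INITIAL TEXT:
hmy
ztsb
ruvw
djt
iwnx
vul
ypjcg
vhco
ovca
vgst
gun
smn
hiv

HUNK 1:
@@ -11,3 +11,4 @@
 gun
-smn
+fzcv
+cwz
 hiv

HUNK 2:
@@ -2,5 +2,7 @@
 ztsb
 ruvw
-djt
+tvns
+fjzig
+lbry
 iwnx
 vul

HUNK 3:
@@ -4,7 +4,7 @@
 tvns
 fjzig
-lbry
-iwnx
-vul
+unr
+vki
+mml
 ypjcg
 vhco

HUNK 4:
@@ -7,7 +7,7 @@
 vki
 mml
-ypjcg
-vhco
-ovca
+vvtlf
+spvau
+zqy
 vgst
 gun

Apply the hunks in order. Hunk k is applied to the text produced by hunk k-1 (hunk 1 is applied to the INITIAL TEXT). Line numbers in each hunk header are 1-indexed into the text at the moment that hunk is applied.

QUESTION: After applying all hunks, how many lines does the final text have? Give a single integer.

Answer: 16

Derivation:
Hunk 1: at line 11 remove [smn] add [fzcv,cwz] -> 14 lines: hmy ztsb ruvw djt iwnx vul ypjcg vhco ovca vgst gun fzcv cwz hiv
Hunk 2: at line 2 remove [djt] add [tvns,fjzig,lbry] -> 16 lines: hmy ztsb ruvw tvns fjzig lbry iwnx vul ypjcg vhco ovca vgst gun fzcv cwz hiv
Hunk 3: at line 4 remove [lbry,iwnx,vul] add [unr,vki,mml] -> 16 lines: hmy ztsb ruvw tvns fjzig unr vki mml ypjcg vhco ovca vgst gun fzcv cwz hiv
Hunk 4: at line 7 remove [ypjcg,vhco,ovca] add [vvtlf,spvau,zqy] -> 16 lines: hmy ztsb ruvw tvns fjzig unr vki mml vvtlf spvau zqy vgst gun fzcv cwz hiv
Final line count: 16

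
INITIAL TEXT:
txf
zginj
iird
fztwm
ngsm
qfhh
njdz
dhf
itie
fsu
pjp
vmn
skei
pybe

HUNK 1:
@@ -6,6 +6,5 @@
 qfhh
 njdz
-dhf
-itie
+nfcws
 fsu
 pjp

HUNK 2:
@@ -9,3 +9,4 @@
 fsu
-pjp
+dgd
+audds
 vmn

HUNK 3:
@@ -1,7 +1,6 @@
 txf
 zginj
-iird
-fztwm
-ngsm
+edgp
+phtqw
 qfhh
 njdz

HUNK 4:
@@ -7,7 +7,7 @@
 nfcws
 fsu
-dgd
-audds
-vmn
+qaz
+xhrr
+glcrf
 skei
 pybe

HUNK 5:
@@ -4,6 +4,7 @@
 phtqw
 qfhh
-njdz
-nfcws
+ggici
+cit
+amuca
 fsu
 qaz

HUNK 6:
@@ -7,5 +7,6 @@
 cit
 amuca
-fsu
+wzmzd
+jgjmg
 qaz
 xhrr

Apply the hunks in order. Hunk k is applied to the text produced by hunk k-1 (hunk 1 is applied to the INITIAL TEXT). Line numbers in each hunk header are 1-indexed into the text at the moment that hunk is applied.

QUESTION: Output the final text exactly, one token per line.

Hunk 1: at line 6 remove [dhf,itie] add [nfcws] -> 13 lines: txf zginj iird fztwm ngsm qfhh njdz nfcws fsu pjp vmn skei pybe
Hunk 2: at line 9 remove [pjp] add [dgd,audds] -> 14 lines: txf zginj iird fztwm ngsm qfhh njdz nfcws fsu dgd audds vmn skei pybe
Hunk 3: at line 1 remove [iird,fztwm,ngsm] add [edgp,phtqw] -> 13 lines: txf zginj edgp phtqw qfhh njdz nfcws fsu dgd audds vmn skei pybe
Hunk 4: at line 7 remove [dgd,audds,vmn] add [qaz,xhrr,glcrf] -> 13 lines: txf zginj edgp phtqw qfhh njdz nfcws fsu qaz xhrr glcrf skei pybe
Hunk 5: at line 4 remove [njdz,nfcws] add [ggici,cit,amuca] -> 14 lines: txf zginj edgp phtqw qfhh ggici cit amuca fsu qaz xhrr glcrf skei pybe
Hunk 6: at line 7 remove [fsu] add [wzmzd,jgjmg] -> 15 lines: txf zginj edgp phtqw qfhh ggici cit amuca wzmzd jgjmg qaz xhrr glcrf skei pybe

Answer: txf
zginj
edgp
phtqw
qfhh
ggici
cit
amuca
wzmzd
jgjmg
qaz
xhrr
glcrf
skei
pybe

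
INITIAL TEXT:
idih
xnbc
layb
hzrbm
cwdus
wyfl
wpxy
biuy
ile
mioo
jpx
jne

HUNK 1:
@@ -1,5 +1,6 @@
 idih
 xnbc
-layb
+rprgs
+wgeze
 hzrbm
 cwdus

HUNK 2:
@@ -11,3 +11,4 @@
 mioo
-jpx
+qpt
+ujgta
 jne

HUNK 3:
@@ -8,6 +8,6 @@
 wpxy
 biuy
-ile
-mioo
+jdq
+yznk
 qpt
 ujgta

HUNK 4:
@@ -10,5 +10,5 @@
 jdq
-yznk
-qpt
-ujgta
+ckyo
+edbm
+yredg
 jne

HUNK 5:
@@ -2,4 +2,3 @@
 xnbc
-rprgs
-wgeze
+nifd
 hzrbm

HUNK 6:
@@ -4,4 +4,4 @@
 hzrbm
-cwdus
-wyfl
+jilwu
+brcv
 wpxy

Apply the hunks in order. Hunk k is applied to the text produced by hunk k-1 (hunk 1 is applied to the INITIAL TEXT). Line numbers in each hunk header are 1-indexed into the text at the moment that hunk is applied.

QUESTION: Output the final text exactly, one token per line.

Hunk 1: at line 1 remove [layb] add [rprgs,wgeze] -> 13 lines: idih xnbc rprgs wgeze hzrbm cwdus wyfl wpxy biuy ile mioo jpx jne
Hunk 2: at line 11 remove [jpx] add [qpt,ujgta] -> 14 lines: idih xnbc rprgs wgeze hzrbm cwdus wyfl wpxy biuy ile mioo qpt ujgta jne
Hunk 3: at line 8 remove [ile,mioo] add [jdq,yznk] -> 14 lines: idih xnbc rprgs wgeze hzrbm cwdus wyfl wpxy biuy jdq yznk qpt ujgta jne
Hunk 4: at line 10 remove [yznk,qpt,ujgta] add [ckyo,edbm,yredg] -> 14 lines: idih xnbc rprgs wgeze hzrbm cwdus wyfl wpxy biuy jdq ckyo edbm yredg jne
Hunk 5: at line 2 remove [rprgs,wgeze] add [nifd] -> 13 lines: idih xnbc nifd hzrbm cwdus wyfl wpxy biuy jdq ckyo edbm yredg jne
Hunk 6: at line 4 remove [cwdus,wyfl] add [jilwu,brcv] -> 13 lines: idih xnbc nifd hzrbm jilwu brcv wpxy biuy jdq ckyo edbm yredg jne

Answer: idih
xnbc
nifd
hzrbm
jilwu
brcv
wpxy
biuy
jdq
ckyo
edbm
yredg
jne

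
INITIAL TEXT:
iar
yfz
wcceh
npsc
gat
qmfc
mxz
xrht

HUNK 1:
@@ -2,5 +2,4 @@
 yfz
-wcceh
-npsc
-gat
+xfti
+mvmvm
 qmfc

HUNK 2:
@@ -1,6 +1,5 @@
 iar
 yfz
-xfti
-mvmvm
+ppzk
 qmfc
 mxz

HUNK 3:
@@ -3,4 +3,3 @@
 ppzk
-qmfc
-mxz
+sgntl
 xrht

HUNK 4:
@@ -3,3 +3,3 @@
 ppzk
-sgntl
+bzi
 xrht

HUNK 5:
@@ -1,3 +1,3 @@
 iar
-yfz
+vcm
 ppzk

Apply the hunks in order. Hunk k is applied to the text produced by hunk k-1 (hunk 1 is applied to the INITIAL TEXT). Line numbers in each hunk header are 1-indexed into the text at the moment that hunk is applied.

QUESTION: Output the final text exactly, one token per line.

Answer: iar
vcm
ppzk
bzi
xrht

Derivation:
Hunk 1: at line 2 remove [wcceh,npsc,gat] add [xfti,mvmvm] -> 7 lines: iar yfz xfti mvmvm qmfc mxz xrht
Hunk 2: at line 1 remove [xfti,mvmvm] add [ppzk] -> 6 lines: iar yfz ppzk qmfc mxz xrht
Hunk 3: at line 3 remove [qmfc,mxz] add [sgntl] -> 5 lines: iar yfz ppzk sgntl xrht
Hunk 4: at line 3 remove [sgntl] add [bzi] -> 5 lines: iar yfz ppzk bzi xrht
Hunk 5: at line 1 remove [yfz] add [vcm] -> 5 lines: iar vcm ppzk bzi xrht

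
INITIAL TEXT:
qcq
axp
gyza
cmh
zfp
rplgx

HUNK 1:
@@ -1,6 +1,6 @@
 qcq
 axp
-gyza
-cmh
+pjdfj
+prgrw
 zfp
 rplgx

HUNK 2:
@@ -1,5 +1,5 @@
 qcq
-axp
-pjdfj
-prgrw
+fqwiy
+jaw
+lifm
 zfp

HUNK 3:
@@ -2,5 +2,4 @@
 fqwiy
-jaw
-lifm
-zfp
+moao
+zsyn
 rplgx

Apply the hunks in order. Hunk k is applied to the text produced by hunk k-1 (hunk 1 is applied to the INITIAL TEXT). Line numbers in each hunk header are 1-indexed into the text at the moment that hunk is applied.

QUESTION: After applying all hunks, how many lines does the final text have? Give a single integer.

Answer: 5

Derivation:
Hunk 1: at line 1 remove [gyza,cmh] add [pjdfj,prgrw] -> 6 lines: qcq axp pjdfj prgrw zfp rplgx
Hunk 2: at line 1 remove [axp,pjdfj,prgrw] add [fqwiy,jaw,lifm] -> 6 lines: qcq fqwiy jaw lifm zfp rplgx
Hunk 3: at line 2 remove [jaw,lifm,zfp] add [moao,zsyn] -> 5 lines: qcq fqwiy moao zsyn rplgx
Final line count: 5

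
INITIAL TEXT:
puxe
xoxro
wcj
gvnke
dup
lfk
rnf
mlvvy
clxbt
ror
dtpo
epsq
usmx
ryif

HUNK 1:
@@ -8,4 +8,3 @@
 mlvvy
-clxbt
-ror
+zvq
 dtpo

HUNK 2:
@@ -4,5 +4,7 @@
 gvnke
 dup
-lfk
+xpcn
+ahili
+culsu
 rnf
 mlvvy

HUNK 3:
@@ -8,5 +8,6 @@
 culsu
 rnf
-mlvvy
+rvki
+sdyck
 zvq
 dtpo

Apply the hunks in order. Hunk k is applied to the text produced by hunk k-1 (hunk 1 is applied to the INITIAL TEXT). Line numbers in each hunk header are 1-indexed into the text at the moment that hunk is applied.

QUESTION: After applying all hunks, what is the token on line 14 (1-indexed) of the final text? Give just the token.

Answer: epsq

Derivation:
Hunk 1: at line 8 remove [clxbt,ror] add [zvq] -> 13 lines: puxe xoxro wcj gvnke dup lfk rnf mlvvy zvq dtpo epsq usmx ryif
Hunk 2: at line 4 remove [lfk] add [xpcn,ahili,culsu] -> 15 lines: puxe xoxro wcj gvnke dup xpcn ahili culsu rnf mlvvy zvq dtpo epsq usmx ryif
Hunk 3: at line 8 remove [mlvvy] add [rvki,sdyck] -> 16 lines: puxe xoxro wcj gvnke dup xpcn ahili culsu rnf rvki sdyck zvq dtpo epsq usmx ryif
Final line 14: epsq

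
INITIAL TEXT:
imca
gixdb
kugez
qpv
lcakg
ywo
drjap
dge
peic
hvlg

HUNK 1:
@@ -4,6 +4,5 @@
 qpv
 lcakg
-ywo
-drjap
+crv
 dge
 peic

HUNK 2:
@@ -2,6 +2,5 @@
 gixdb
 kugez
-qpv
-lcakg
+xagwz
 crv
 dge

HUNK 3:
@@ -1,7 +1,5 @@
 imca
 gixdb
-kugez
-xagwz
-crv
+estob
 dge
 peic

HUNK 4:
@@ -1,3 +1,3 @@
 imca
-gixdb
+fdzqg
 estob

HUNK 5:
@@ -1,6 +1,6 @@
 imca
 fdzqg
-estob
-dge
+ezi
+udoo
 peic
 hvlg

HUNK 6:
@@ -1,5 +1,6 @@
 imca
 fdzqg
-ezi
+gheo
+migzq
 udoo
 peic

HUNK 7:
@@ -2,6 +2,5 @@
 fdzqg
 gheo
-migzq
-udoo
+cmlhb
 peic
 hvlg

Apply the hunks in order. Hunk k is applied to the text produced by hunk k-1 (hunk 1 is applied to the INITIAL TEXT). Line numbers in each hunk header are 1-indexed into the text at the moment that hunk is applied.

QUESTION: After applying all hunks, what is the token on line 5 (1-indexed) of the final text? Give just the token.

Hunk 1: at line 4 remove [ywo,drjap] add [crv] -> 9 lines: imca gixdb kugez qpv lcakg crv dge peic hvlg
Hunk 2: at line 2 remove [qpv,lcakg] add [xagwz] -> 8 lines: imca gixdb kugez xagwz crv dge peic hvlg
Hunk 3: at line 1 remove [kugez,xagwz,crv] add [estob] -> 6 lines: imca gixdb estob dge peic hvlg
Hunk 4: at line 1 remove [gixdb] add [fdzqg] -> 6 lines: imca fdzqg estob dge peic hvlg
Hunk 5: at line 1 remove [estob,dge] add [ezi,udoo] -> 6 lines: imca fdzqg ezi udoo peic hvlg
Hunk 6: at line 1 remove [ezi] add [gheo,migzq] -> 7 lines: imca fdzqg gheo migzq udoo peic hvlg
Hunk 7: at line 2 remove [migzq,udoo] add [cmlhb] -> 6 lines: imca fdzqg gheo cmlhb peic hvlg
Final line 5: peic

Answer: peic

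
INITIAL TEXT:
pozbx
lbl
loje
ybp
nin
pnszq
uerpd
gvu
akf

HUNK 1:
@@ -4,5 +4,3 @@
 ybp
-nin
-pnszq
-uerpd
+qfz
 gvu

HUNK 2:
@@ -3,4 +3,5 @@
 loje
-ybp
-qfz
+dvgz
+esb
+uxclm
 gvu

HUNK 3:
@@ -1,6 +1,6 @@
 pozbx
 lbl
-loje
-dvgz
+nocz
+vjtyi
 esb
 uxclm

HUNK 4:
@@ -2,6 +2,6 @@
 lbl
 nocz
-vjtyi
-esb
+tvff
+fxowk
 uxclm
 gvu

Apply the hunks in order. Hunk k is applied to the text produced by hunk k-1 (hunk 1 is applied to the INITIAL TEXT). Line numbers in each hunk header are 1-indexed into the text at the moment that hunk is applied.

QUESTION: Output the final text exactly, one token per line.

Answer: pozbx
lbl
nocz
tvff
fxowk
uxclm
gvu
akf

Derivation:
Hunk 1: at line 4 remove [nin,pnszq,uerpd] add [qfz] -> 7 lines: pozbx lbl loje ybp qfz gvu akf
Hunk 2: at line 3 remove [ybp,qfz] add [dvgz,esb,uxclm] -> 8 lines: pozbx lbl loje dvgz esb uxclm gvu akf
Hunk 3: at line 1 remove [loje,dvgz] add [nocz,vjtyi] -> 8 lines: pozbx lbl nocz vjtyi esb uxclm gvu akf
Hunk 4: at line 2 remove [vjtyi,esb] add [tvff,fxowk] -> 8 lines: pozbx lbl nocz tvff fxowk uxclm gvu akf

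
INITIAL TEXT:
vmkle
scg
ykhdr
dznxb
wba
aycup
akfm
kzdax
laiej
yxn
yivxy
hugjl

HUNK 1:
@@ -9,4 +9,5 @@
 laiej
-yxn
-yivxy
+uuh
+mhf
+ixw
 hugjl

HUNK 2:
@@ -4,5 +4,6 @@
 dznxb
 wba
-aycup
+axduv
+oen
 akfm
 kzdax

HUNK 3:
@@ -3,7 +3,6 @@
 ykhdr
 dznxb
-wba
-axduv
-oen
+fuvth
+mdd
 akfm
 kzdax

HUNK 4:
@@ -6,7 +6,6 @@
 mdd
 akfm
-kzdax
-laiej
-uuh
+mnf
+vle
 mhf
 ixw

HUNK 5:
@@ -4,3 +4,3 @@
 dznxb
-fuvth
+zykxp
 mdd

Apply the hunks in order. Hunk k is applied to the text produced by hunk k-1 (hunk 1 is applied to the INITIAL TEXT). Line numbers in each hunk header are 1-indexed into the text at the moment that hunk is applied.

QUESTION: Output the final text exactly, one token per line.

Hunk 1: at line 9 remove [yxn,yivxy] add [uuh,mhf,ixw] -> 13 lines: vmkle scg ykhdr dznxb wba aycup akfm kzdax laiej uuh mhf ixw hugjl
Hunk 2: at line 4 remove [aycup] add [axduv,oen] -> 14 lines: vmkle scg ykhdr dznxb wba axduv oen akfm kzdax laiej uuh mhf ixw hugjl
Hunk 3: at line 3 remove [wba,axduv,oen] add [fuvth,mdd] -> 13 lines: vmkle scg ykhdr dznxb fuvth mdd akfm kzdax laiej uuh mhf ixw hugjl
Hunk 4: at line 6 remove [kzdax,laiej,uuh] add [mnf,vle] -> 12 lines: vmkle scg ykhdr dznxb fuvth mdd akfm mnf vle mhf ixw hugjl
Hunk 5: at line 4 remove [fuvth] add [zykxp] -> 12 lines: vmkle scg ykhdr dznxb zykxp mdd akfm mnf vle mhf ixw hugjl

Answer: vmkle
scg
ykhdr
dznxb
zykxp
mdd
akfm
mnf
vle
mhf
ixw
hugjl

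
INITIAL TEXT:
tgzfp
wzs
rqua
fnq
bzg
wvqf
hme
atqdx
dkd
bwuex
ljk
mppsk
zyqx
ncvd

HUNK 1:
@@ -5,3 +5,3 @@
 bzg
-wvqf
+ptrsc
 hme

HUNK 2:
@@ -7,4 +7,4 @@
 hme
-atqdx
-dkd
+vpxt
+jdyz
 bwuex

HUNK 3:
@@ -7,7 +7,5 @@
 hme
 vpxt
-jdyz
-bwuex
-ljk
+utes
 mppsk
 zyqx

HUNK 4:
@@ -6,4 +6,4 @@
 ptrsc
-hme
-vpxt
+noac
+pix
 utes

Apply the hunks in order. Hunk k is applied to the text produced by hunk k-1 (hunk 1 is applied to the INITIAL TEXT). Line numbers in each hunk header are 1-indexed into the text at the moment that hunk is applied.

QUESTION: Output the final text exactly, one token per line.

Answer: tgzfp
wzs
rqua
fnq
bzg
ptrsc
noac
pix
utes
mppsk
zyqx
ncvd

Derivation:
Hunk 1: at line 5 remove [wvqf] add [ptrsc] -> 14 lines: tgzfp wzs rqua fnq bzg ptrsc hme atqdx dkd bwuex ljk mppsk zyqx ncvd
Hunk 2: at line 7 remove [atqdx,dkd] add [vpxt,jdyz] -> 14 lines: tgzfp wzs rqua fnq bzg ptrsc hme vpxt jdyz bwuex ljk mppsk zyqx ncvd
Hunk 3: at line 7 remove [jdyz,bwuex,ljk] add [utes] -> 12 lines: tgzfp wzs rqua fnq bzg ptrsc hme vpxt utes mppsk zyqx ncvd
Hunk 4: at line 6 remove [hme,vpxt] add [noac,pix] -> 12 lines: tgzfp wzs rqua fnq bzg ptrsc noac pix utes mppsk zyqx ncvd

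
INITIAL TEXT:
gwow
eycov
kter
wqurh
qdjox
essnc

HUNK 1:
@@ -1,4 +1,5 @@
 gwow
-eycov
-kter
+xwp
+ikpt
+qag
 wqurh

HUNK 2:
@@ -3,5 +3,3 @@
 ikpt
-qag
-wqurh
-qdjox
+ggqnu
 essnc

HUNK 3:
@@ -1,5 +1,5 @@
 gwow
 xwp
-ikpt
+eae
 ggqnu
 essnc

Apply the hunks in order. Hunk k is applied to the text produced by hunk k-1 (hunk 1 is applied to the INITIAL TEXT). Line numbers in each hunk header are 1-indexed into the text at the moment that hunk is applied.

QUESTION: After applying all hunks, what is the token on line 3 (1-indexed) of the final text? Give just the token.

Answer: eae

Derivation:
Hunk 1: at line 1 remove [eycov,kter] add [xwp,ikpt,qag] -> 7 lines: gwow xwp ikpt qag wqurh qdjox essnc
Hunk 2: at line 3 remove [qag,wqurh,qdjox] add [ggqnu] -> 5 lines: gwow xwp ikpt ggqnu essnc
Hunk 3: at line 1 remove [ikpt] add [eae] -> 5 lines: gwow xwp eae ggqnu essnc
Final line 3: eae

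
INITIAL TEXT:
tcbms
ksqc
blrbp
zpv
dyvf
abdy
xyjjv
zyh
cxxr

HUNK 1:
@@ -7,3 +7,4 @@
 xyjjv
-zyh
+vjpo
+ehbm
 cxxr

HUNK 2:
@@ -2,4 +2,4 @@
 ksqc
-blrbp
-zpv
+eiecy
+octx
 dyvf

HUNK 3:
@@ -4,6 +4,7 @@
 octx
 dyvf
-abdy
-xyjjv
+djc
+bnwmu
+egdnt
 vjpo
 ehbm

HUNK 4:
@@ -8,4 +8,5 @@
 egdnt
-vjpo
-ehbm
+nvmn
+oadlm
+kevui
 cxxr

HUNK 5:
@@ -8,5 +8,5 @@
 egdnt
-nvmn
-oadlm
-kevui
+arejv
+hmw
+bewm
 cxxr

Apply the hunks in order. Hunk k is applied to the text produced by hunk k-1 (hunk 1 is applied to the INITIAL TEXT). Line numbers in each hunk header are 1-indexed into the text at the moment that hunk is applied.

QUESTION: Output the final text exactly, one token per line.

Answer: tcbms
ksqc
eiecy
octx
dyvf
djc
bnwmu
egdnt
arejv
hmw
bewm
cxxr

Derivation:
Hunk 1: at line 7 remove [zyh] add [vjpo,ehbm] -> 10 lines: tcbms ksqc blrbp zpv dyvf abdy xyjjv vjpo ehbm cxxr
Hunk 2: at line 2 remove [blrbp,zpv] add [eiecy,octx] -> 10 lines: tcbms ksqc eiecy octx dyvf abdy xyjjv vjpo ehbm cxxr
Hunk 3: at line 4 remove [abdy,xyjjv] add [djc,bnwmu,egdnt] -> 11 lines: tcbms ksqc eiecy octx dyvf djc bnwmu egdnt vjpo ehbm cxxr
Hunk 4: at line 8 remove [vjpo,ehbm] add [nvmn,oadlm,kevui] -> 12 lines: tcbms ksqc eiecy octx dyvf djc bnwmu egdnt nvmn oadlm kevui cxxr
Hunk 5: at line 8 remove [nvmn,oadlm,kevui] add [arejv,hmw,bewm] -> 12 lines: tcbms ksqc eiecy octx dyvf djc bnwmu egdnt arejv hmw bewm cxxr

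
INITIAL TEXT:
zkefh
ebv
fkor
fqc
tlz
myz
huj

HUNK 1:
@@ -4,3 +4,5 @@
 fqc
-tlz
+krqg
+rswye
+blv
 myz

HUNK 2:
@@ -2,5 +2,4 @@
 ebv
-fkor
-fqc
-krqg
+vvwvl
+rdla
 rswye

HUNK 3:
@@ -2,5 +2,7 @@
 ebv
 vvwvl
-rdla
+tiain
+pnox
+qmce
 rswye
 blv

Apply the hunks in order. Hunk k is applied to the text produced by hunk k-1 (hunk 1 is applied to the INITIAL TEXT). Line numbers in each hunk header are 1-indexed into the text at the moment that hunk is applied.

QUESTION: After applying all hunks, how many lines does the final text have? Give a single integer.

Answer: 10

Derivation:
Hunk 1: at line 4 remove [tlz] add [krqg,rswye,blv] -> 9 lines: zkefh ebv fkor fqc krqg rswye blv myz huj
Hunk 2: at line 2 remove [fkor,fqc,krqg] add [vvwvl,rdla] -> 8 lines: zkefh ebv vvwvl rdla rswye blv myz huj
Hunk 3: at line 2 remove [rdla] add [tiain,pnox,qmce] -> 10 lines: zkefh ebv vvwvl tiain pnox qmce rswye blv myz huj
Final line count: 10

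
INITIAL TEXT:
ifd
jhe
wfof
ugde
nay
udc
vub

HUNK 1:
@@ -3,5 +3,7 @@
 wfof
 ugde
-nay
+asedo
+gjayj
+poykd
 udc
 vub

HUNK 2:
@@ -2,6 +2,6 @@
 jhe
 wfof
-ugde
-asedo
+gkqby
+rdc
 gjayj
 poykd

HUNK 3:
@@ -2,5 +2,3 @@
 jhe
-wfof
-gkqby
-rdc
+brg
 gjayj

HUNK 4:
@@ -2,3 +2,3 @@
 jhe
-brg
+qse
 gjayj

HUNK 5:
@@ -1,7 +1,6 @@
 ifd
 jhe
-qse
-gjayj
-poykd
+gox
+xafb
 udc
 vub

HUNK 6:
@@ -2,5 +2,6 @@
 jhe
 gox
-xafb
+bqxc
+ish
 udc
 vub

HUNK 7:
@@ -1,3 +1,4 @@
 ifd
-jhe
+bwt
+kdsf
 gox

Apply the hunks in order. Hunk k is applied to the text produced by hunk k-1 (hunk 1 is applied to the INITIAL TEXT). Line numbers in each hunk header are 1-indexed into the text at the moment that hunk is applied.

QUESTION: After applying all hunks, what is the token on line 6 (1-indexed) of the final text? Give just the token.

Hunk 1: at line 3 remove [nay] add [asedo,gjayj,poykd] -> 9 lines: ifd jhe wfof ugde asedo gjayj poykd udc vub
Hunk 2: at line 2 remove [ugde,asedo] add [gkqby,rdc] -> 9 lines: ifd jhe wfof gkqby rdc gjayj poykd udc vub
Hunk 3: at line 2 remove [wfof,gkqby,rdc] add [brg] -> 7 lines: ifd jhe brg gjayj poykd udc vub
Hunk 4: at line 2 remove [brg] add [qse] -> 7 lines: ifd jhe qse gjayj poykd udc vub
Hunk 5: at line 1 remove [qse,gjayj,poykd] add [gox,xafb] -> 6 lines: ifd jhe gox xafb udc vub
Hunk 6: at line 2 remove [xafb] add [bqxc,ish] -> 7 lines: ifd jhe gox bqxc ish udc vub
Hunk 7: at line 1 remove [jhe] add [bwt,kdsf] -> 8 lines: ifd bwt kdsf gox bqxc ish udc vub
Final line 6: ish

Answer: ish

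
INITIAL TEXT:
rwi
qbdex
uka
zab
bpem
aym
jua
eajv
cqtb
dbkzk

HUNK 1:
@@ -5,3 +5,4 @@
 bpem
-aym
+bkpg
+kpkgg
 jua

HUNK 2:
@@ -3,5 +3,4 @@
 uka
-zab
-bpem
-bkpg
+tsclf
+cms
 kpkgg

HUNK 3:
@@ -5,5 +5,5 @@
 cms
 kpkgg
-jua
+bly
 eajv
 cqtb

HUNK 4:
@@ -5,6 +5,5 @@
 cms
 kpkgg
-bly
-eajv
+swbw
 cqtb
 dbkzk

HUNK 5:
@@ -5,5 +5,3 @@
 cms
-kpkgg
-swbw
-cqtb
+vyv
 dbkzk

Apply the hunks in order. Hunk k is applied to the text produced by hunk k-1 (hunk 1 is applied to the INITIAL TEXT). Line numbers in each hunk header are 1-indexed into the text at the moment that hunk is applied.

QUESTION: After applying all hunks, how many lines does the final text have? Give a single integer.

Hunk 1: at line 5 remove [aym] add [bkpg,kpkgg] -> 11 lines: rwi qbdex uka zab bpem bkpg kpkgg jua eajv cqtb dbkzk
Hunk 2: at line 3 remove [zab,bpem,bkpg] add [tsclf,cms] -> 10 lines: rwi qbdex uka tsclf cms kpkgg jua eajv cqtb dbkzk
Hunk 3: at line 5 remove [jua] add [bly] -> 10 lines: rwi qbdex uka tsclf cms kpkgg bly eajv cqtb dbkzk
Hunk 4: at line 5 remove [bly,eajv] add [swbw] -> 9 lines: rwi qbdex uka tsclf cms kpkgg swbw cqtb dbkzk
Hunk 5: at line 5 remove [kpkgg,swbw,cqtb] add [vyv] -> 7 lines: rwi qbdex uka tsclf cms vyv dbkzk
Final line count: 7

Answer: 7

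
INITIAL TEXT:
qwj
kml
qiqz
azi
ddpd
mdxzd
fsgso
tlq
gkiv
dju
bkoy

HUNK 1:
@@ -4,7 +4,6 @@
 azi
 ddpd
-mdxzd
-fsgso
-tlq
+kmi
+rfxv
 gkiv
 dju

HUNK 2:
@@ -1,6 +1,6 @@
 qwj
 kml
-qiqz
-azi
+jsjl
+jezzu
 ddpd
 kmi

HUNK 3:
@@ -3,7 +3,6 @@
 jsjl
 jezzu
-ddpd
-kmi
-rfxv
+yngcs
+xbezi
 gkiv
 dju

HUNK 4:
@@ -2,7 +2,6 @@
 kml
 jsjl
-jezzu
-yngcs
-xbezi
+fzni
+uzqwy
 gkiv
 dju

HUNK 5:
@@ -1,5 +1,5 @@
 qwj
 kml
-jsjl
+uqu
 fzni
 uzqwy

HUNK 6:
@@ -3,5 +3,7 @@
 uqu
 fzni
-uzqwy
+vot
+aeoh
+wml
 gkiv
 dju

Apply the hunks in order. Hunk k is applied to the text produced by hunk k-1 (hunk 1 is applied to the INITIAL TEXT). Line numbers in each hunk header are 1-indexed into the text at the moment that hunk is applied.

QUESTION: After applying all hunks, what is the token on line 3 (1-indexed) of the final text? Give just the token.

Hunk 1: at line 4 remove [mdxzd,fsgso,tlq] add [kmi,rfxv] -> 10 lines: qwj kml qiqz azi ddpd kmi rfxv gkiv dju bkoy
Hunk 2: at line 1 remove [qiqz,azi] add [jsjl,jezzu] -> 10 lines: qwj kml jsjl jezzu ddpd kmi rfxv gkiv dju bkoy
Hunk 3: at line 3 remove [ddpd,kmi,rfxv] add [yngcs,xbezi] -> 9 lines: qwj kml jsjl jezzu yngcs xbezi gkiv dju bkoy
Hunk 4: at line 2 remove [jezzu,yngcs,xbezi] add [fzni,uzqwy] -> 8 lines: qwj kml jsjl fzni uzqwy gkiv dju bkoy
Hunk 5: at line 1 remove [jsjl] add [uqu] -> 8 lines: qwj kml uqu fzni uzqwy gkiv dju bkoy
Hunk 6: at line 3 remove [uzqwy] add [vot,aeoh,wml] -> 10 lines: qwj kml uqu fzni vot aeoh wml gkiv dju bkoy
Final line 3: uqu

Answer: uqu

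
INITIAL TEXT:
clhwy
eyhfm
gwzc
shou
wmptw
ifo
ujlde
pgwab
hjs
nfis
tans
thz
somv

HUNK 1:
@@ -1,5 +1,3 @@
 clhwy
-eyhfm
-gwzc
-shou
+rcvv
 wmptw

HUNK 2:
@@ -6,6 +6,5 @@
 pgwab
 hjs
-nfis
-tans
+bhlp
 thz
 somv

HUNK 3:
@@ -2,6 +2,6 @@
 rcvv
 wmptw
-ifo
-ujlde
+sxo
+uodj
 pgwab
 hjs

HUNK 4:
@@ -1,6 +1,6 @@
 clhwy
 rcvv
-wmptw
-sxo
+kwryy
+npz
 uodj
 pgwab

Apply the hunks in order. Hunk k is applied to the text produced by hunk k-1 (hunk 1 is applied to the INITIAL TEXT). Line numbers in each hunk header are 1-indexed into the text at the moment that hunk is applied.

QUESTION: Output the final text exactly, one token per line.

Answer: clhwy
rcvv
kwryy
npz
uodj
pgwab
hjs
bhlp
thz
somv

Derivation:
Hunk 1: at line 1 remove [eyhfm,gwzc,shou] add [rcvv] -> 11 lines: clhwy rcvv wmptw ifo ujlde pgwab hjs nfis tans thz somv
Hunk 2: at line 6 remove [nfis,tans] add [bhlp] -> 10 lines: clhwy rcvv wmptw ifo ujlde pgwab hjs bhlp thz somv
Hunk 3: at line 2 remove [ifo,ujlde] add [sxo,uodj] -> 10 lines: clhwy rcvv wmptw sxo uodj pgwab hjs bhlp thz somv
Hunk 4: at line 1 remove [wmptw,sxo] add [kwryy,npz] -> 10 lines: clhwy rcvv kwryy npz uodj pgwab hjs bhlp thz somv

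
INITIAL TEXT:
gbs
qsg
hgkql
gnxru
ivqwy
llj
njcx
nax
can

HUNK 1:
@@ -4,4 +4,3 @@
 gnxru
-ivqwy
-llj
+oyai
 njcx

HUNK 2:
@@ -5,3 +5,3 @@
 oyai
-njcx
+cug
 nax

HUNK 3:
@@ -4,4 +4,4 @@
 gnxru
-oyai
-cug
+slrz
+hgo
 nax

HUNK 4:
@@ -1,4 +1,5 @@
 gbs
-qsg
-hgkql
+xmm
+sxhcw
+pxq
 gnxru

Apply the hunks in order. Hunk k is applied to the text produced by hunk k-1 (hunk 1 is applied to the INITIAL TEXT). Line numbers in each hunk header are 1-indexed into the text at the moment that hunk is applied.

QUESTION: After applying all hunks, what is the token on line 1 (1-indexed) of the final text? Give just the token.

Answer: gbs

Derivation:
Hunk 1: at line 4 remove [ivqwy,llj] add [oyai] -> 8 lines: gbs qsg hgkql gnxru oyai njcx nax can
Hunk 2: at line 5 remove [njcx] add [cug] -> 8 lines: gbs qsg hgkql gnxru oyai cug nax can
Hunk 3: at line 4 remove [oyai,cug] add [slrz,hgo] -> 8 lines: gbs qsg hgkql gnxru slrz hgo nax can
Hunk 4: at line 1 remove [qsg,hgkql] add [xmm,sxhcw,pxq] -> 9 lines: gbs xmm sxhcw pxq gnxru slrz hgo nax can
Final line 1: gbs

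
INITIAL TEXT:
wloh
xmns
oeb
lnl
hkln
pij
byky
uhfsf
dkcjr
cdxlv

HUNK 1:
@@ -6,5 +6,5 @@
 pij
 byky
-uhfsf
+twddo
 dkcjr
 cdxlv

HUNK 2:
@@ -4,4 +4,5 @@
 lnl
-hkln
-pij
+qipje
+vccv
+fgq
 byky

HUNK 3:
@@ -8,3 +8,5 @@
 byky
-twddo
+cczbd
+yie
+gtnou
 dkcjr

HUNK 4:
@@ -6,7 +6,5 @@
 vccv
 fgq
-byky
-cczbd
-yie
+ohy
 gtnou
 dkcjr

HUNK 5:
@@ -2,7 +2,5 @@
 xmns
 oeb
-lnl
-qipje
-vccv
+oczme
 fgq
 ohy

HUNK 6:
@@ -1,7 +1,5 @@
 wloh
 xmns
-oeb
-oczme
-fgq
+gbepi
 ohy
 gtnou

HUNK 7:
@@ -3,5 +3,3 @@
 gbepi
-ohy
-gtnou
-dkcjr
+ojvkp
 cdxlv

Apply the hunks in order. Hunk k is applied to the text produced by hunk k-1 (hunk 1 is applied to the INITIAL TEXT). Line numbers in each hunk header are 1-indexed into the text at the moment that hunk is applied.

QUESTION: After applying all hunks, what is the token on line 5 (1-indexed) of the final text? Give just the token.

Answer: cdxlv

Derivation:
Hunk 1: at line 6 remove [uhfsf] add [twddo] -> 10 lines: wloh xmns oeb lnl hkln pij byky twddo dkcjr cdxlv
Hunk 2: at line 4 remove [hkln,pij] add [qipje,vccv,fgq] -> 11 lines: wloh xmns oeb lnl qipje vccv fgq byky twddo dkcjr cdxlv
Hunk 3: at line 8 remove [twddo] add [cczbd,yie,gtnou] -> 13 lines: wloh xmns oeb lnl qipje vccv fgq byky cczbd yie gtnou dkcjr cdxlv
Hunk 4: at line 6 remove [byky,cczbd,yie] add [ohy] -> 11 lines: wloh xmns oeb lnl qipje vccv fgq ohy gtnou dkcjr cdxlv
Hunk 5: at line 2 remove [lnl,qipje,vccv] add [oczme] -> 9 lines: wloh xmns oeb oczme fgq ohy gtnou dkcjr cdxlv
Hunk 6: at line 1 remove [oeb,oczme,fgq] add [gbepi] -> 7 lines: wloh xmns gbepi ohy gtnou dkcjr cdxlv
Hunk 7: at line 3 remove [ohy,gtnou,dkcjr] add [ojvkp] -> 5 lines: wloh xmns gbepi ojvkp cdxlv
Final line 5: cdxlv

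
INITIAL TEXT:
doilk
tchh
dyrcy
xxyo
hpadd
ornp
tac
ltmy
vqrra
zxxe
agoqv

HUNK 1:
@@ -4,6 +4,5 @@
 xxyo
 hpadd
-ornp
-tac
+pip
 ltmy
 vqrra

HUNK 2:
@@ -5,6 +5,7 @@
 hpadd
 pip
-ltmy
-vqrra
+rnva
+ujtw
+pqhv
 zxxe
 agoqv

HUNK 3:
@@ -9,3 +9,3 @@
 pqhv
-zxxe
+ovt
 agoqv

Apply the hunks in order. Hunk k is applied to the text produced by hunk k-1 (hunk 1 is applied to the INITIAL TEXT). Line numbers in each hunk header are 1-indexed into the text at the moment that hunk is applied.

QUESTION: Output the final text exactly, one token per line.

Hunk 1: at line 4 remove [ornp,tac] add [pip] -> 10 lines: doilk tchh dyrcy xxyo hpadd pip ltmy vqrra zxxe agoqv
Hunk 2: at line 5 remove [ltmy,vqrra] add [rnva,ujtw,pqhv] -> 11 lines: doilk tchh dyrcy xxyo hpadd pip rnva ujtw pqhv zxxe agoqv
Hunk 3: at line 9 remove [zxxe] add [ovt] -> 11 lines: doilk tchh dyrcy xxyo hpadd pip rnva ujtw pqhv ovt agoqv

Answer: doilk
tchh
dyrcy
xxyo
hpadd
pip
rnva
ujtw
pqhv
ovt
agoqv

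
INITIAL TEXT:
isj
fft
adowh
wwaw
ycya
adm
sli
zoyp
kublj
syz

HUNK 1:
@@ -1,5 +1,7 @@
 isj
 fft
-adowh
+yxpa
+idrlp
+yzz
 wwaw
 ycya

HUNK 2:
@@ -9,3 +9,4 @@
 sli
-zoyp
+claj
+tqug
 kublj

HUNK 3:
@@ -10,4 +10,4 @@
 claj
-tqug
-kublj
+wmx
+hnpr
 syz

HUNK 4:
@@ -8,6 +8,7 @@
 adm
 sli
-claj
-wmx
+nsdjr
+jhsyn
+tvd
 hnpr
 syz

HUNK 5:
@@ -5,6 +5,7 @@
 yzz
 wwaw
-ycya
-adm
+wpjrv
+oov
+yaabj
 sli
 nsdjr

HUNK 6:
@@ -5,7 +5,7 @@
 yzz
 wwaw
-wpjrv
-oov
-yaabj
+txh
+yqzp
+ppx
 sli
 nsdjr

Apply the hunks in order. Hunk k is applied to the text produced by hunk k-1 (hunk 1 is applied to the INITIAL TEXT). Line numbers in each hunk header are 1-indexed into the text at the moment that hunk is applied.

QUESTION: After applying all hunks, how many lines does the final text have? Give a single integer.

Hunk 1: at line 1 remove [adowh] add [yxpa,idrlp,yzz] -> 12 lines: isj fft yxpa idrlp yzz wwaw ycya adm sli zoyp kublj syz
Hunk 2: at line 9 remove [zoyp] add [claj,tqug] -> 13 lines: isj fft yxpa idrlp yzz wwaw ycya adm sli claj tqug kublj syz
Hunk 3: at line 10 remove [tqug,kublj] add [wmx,hnpr] -> 13 lines: isj fft yxpa idrlp yzz wwaw ycya adm sli claj wmx hnpr syz
Hunk 4: at line 8 remove [claj,wmx] add [nsdjr,jhsyn,tvd] -> 14 lines: isj fft yxpa idrlp yzz wwaw ycya adm sli nsdjr jhsyn tvd hnpr syz
Hunk 5: at line 5 remove [ycya,adm] add [wpjrv,oov,yaabj] -> 15 lines: isj fft yxpa idrlp yzz wwaw wpjrv oov yaabj sli nsdjr jhsyn tvd hnpr syz
Hunk 6: at line 5 remove [wpjrv,oov,yaabj] add [txh,yqzp,ppx] -> 15 lines: isj fft yxpa idrlp yzz wwaw txh yqzp ppx sli nsdjr jhsyn tvd hnpr syz
Final line count: 15

Answer: 15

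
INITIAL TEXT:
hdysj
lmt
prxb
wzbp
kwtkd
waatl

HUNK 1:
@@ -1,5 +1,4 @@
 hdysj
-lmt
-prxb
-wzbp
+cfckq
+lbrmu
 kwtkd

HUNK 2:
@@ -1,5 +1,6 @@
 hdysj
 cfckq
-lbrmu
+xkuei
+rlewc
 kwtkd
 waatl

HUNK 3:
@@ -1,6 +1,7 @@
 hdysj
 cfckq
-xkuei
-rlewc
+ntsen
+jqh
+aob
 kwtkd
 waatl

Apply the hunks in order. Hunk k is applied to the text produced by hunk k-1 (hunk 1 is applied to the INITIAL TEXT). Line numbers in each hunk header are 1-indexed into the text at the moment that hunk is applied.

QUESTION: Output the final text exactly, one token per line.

Hunk 1: at line 1 remove [lmt,prxb,wzbp] add [cfckq,lbrmu] -> 5 lines: hdysj cfckq lbrmu kwtkd waatl
Hunk 2: at line 1 remove [lbrmu] add [xkuei,rlewc] -> 6 lines: hdysj cfckq xkuei rlewc kwtkd waatl
Hunk 3: at line 1 remove [xkuei,rlewc] add [ntsen,jqh,aob] -> 7 lines: hdysj cfckq ntsen jqh aob kwtkd waatl

Answer: hdysj
cfckq
ntsen
jqh
aob
kwtkd
waatl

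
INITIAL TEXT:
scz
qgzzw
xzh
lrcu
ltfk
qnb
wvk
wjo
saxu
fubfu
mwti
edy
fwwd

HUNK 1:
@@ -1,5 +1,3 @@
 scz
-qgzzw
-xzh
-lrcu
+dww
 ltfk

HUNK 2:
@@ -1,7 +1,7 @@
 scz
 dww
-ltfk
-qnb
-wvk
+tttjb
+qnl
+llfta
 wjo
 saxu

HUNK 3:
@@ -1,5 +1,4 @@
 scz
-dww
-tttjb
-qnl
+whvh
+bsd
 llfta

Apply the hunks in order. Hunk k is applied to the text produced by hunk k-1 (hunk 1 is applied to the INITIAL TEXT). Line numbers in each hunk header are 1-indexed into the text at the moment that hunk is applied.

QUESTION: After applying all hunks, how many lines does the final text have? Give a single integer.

Answer: 10

Derivation:
Hunk 1: at line 1 remove [qgzzw,xzh,lrcu] add [dww] -> 11 lines: scz dww ltfk qnb wvk wjo saxu fubfu mwti edy fwwd
Hunk 2: at line 1 remove [ltfk,qnb,wvk] add [tttjb,qnl,llfta] -> 11 lines: scz dww tttjb qnl llfta wjo saxu fubfu mwti edy fwwd
Hunk 3: at line 1 remove [dww,tttjb,qnl] add [whvh,bsd] -> 10 lines: scz whvh bsd llfta wjo saxu fubfu mwti edy fwwd
Final line count: 10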